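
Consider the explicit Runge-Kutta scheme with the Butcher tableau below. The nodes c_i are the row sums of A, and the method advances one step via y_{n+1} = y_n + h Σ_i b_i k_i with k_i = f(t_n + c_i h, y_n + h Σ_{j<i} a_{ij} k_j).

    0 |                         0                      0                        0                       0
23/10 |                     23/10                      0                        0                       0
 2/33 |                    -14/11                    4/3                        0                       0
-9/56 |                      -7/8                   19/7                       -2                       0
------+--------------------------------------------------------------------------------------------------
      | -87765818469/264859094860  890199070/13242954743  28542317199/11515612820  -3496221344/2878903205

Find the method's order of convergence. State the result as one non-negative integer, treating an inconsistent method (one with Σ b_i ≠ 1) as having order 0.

3

b = (-87765818469/264859094860, 890199070/13242954743, 28542317199/11515612820, -3496221344/2878903205)
c = (0, 23/10, 2/33, -9/56)
Ac = (0, 0, 46/15, 14141/2310)
Σ b_i: (-87765818469/264859094860)·1 + 890199070/13242954743·1 + 28542317199/11515612820·1 + (-3496221344/2878903205)·1 = 1 ✓
b·c: 890199070/13242954743·23/10 + 28542317199/11515612820·2/33 + (-3496221344/2878903205)·(-9/56) = 1/2 ✓
b·c²: 890199070/13242954743·529/100 + 28542317199/11515612820·4/1089 + (-3496221344/2878903205)·81/3136 = 1/3 ✓
b·Ac: 28542317199/11515612820·46/15 + (-3496221344/2878903205)·14141/2310 = 1/6 ✓
b·c³: 890199070/13242954743·12167/1000 + 28542317199/11515612820·8/35937 + (-3496221344/2878903205)·(-729/175616) = 131430398137391/159606393685200 ≠ 1/4 ⇒ order 3.
b·(c∘Ac): 28542317199/11515612820·92/495 + (-3496221344/2878903205)·(-42423/43120) = 71488746383/43183548075 ≠ 1/8
b·Ac²: 28542317199/11515612820·529/75 + (-3496221344/2878903205)·10939939/762300 = 306027479347/5700228345900 ≠ 1/12
b·A²c: (-3496221344/2878903205)·(-92/15) = 321652363648/43183548075 ≠ 1/24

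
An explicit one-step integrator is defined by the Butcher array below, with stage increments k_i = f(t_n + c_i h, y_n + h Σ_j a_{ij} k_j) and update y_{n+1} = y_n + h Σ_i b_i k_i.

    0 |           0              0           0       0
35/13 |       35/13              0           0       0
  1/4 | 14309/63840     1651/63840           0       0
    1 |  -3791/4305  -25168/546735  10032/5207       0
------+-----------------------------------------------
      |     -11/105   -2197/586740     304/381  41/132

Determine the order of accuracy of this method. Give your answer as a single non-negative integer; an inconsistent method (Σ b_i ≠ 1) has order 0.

b = (-11/105, -2197/586740, 304/381, 41/132)
c = (0, 35/13, 1/4, 1)
Ac = (0, 0, 127/1824, 44/123)
Σ b_i: (-11/105)·1 + (-2197/586740)·1 + 304/381·1 + 41/132·1 = 1 ✓
b·c: (-2197/586740)·35/13 + 304/381·1/4 + 41/132·1 = 1/2 ✓
b·c²: (-2197/586740)·1225/169 + 304/381·1/16 + 41/132·1 = 1/3 ✓
b·Ac: 304/381·127/1824 + 41/132·44/123 = 1/6 ✓
b·c³: (-2197/586740)·42875/2197 + 304/381·1/64 + 41/132·1 = 1/4 ✓
b·(c∘Ac): 304/381·127/7296 + 41/132·44/123 = 1/8 ✓
b·Ac²: 304/381·4445/23712 + 41/132·(-341/1599) = 1/12 ✓
b·A²c: 41/132·11/82 = 1/24 ✓; 4 stages ⇒ order 4.

4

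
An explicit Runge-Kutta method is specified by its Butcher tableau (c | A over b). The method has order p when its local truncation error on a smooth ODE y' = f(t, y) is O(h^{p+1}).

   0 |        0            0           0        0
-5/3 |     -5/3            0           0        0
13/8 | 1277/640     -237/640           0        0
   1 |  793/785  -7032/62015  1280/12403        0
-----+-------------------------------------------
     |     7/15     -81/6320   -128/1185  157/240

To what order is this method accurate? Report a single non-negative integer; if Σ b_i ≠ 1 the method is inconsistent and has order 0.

b = (7/15, -81/6320, -128/1185, 157/240)
c = (0, -5/3, 13/8, 1)
Ac = (0, 0, 79/128, 56/157)
Σ b_i: 7/15·1 + (-81/6320)·1 + (-128/1185)·1 + 157/240·1 = 1 ✓
b·c: (-81/6320)·(-5/3) + (-128/1185)·13/8 + 157/240·1 = 1/2 ✓
b·c²: (-81/6320)·25/9 + (-128/1185)·169/64 + 157/240·1 = 1/3 ✓
b·Ac: (-128/1185)·79/128 + 157/240·56/157 = 1/6 ✓
b·c³: (-81/6320)·(-125/27) + (-128/1185)·2197/512 + 157/240·1 = 1/4 ✓
b·(c∘Ac): (-128/1185)·1027/1024 + 157/240·56/157 = 1/8 ✓
b·Ac²: (-128/1185)·(-395/384) + 157/240·(-20/471) = 1/12 ✓
b·A²c: 157/240·10/157 = 1/24 ✓; 4 stages ⇒ order 4.

4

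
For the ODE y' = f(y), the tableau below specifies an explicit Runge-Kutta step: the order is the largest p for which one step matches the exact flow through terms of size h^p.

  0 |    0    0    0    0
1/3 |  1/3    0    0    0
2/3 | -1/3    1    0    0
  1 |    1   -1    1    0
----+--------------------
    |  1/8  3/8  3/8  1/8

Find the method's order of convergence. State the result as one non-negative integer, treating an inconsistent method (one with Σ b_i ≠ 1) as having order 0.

4

b = (1/8, 3/8, 3/8, 1/8)
c = (0, 1/3, 2/3, 1)
Ac = (0, 0, 1/3, 1/3)
Σ b_i: 1/8·1 + 3/8·1 + 3/8·1 + 1/8·1 = 1 ✓
b·c: 3/8·1/3 + 3/8·2/3 + 1/8·1 = 1/2 ✓
b·c²: 3/8·1/9 + 3/8·4/9 + 1/8·1 = 1/3 ✓
b·Ac: 3/8·1/3 + 1/8·1/3 = 1/6 ✓
b·c³: 3/8·1/27 + 3/8·8/27 + 1/8·1 = 1/4 ✓
b·(c∘Ac): 3/8·2/9 + 1/8·1/3 = 1/8 ✓
b·Ac²: 3/8·1/9 + 1/8·1/3 = 1/12 ✓
b·A²c: 1/8·1/3 = 1/24 ✓; 4 stages ⇒ order 4.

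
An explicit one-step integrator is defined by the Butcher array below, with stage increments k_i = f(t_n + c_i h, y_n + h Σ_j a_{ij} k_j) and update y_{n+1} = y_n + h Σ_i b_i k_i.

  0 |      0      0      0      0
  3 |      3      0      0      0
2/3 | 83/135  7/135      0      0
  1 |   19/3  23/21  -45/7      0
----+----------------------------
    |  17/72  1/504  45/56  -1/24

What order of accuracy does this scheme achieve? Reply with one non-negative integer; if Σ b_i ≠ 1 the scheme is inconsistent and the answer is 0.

b = (17/72, 1/504, 45/56, -1/24)
c = (0, 3, 2/3, 1)
Ac = (0, 0, 7/45, -1)
Σ b_i: 17/72·1 + 1/504·1 + 45/56·1 + (-1/24)·1 = 1 ✓
b·c: 1/504·3 + 45/56·2/3 + (-1/24)·1 = 1/2 ✓
b·c²: 1/504·9 + 45/56·4/9 + (-1/24)·1 = 1/3 ✓
b·Ac: 45/56·7/45 + (-1/24)·(-1) = 1/6 ✓
b·c³: 1/504·27 + 45/56·8/27 + (-1/24)·1 = 1/4 ✓
b·(c∘Ac): 45/56·14/135 + (-1/24)·(-1) = 1/8 ✓
b·Ac²: 45/56·7/15 + (-1/24)·7 = 1/12 ✓
b·A²c: (-1/24)·(-1) = 1/24 ✓; 4 stages ⇒ order 4.

4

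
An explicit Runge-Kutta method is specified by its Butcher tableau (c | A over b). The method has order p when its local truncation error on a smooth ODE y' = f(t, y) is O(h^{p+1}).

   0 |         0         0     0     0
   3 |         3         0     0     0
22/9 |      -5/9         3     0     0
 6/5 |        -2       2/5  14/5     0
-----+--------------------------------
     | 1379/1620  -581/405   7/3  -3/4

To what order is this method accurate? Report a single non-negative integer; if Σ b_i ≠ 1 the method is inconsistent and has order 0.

2

b = (1379/1620, -581/405, 7/3, -3/4)
c = (0, 3, 22/9, 6/5)
Ac = (0, 0, 9, 362/45)
Σ b_i: 1379/1620·1 + (-581/405)·1 + 7/3·1 + (-3/4)·1 = 1 ✓
b·c: (-581/405)·3 + 7/3·22/9 + (-3/4)·6/5 = 1/2 ✓
b·c²: (-581/405)·9 + 7/3·484/81 + (-3/4)·36/25 = -296/6075 ≠ 1/3 ⇒ order 2.
b·Ac: 7/3·9 + (-3/4)·362/45 = 449/30 ≠ 1/6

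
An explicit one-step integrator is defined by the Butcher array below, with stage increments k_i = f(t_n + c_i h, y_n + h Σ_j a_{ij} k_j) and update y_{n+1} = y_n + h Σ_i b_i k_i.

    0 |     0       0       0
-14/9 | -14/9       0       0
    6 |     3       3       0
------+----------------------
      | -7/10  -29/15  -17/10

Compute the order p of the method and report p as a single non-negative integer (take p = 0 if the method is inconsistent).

b = (-7/10, -29/15, -17/10)
c = (0, -14/9, 6)
Ac = (0, 0, -14/3)
Σ b_i: (-7/10)·1 + (-29/15)·1 + (-17/10)·1 = -13/3 ≠ 1 ⇒ order 0.

0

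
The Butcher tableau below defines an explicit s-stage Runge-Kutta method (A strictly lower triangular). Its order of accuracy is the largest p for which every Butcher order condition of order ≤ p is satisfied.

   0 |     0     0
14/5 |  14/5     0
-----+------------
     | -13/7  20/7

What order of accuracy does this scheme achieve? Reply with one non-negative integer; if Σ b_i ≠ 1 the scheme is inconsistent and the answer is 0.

b = (-13/7, 20/7)
c = (0, 14/5)
Σ b_i: (-13/7)·1 + 20/7·1 = 1 ✓
b·c: 20/7·14/5 = 8 ≠ 1/2 ⇒ order 1.

1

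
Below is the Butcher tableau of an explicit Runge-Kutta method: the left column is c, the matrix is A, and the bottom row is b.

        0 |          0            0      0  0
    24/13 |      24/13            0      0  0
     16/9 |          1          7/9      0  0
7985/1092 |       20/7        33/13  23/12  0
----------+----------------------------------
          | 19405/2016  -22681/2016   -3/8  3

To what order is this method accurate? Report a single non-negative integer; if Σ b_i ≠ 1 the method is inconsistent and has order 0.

2

b = (19405/2016, -22681/2016, -3/8, 3)
c = (0, 24/13, 16/9, 7985/1092)
Ac = (0, 0, 56/39, 36932/4563)
Σ b_i: 19405/2016·1 + (-22681/2016)·1 + (-3/8)·1 + 3·1 = 1 ✓
b·c: (-22681/2016)·24/13 + (-3/8)·16/9 + 3·7985/1092 = 1/2 ✓
b·c²: (-22681/2016)·576/169 + (-3/8)·256/81 + 3·63760225/1192464 = 432427465/3577392 ≠ 1/3 ⇒ order 2.
b·Ac: (-3/8)·56/39 + 3·36932/4563 = 36113/1521 ≠ 1/6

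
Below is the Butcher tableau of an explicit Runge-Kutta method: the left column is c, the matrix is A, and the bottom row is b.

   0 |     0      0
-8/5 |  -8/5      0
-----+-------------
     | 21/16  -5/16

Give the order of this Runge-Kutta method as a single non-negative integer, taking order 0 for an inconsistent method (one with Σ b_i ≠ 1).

b = (21/16, -5/16)
c = (0, -8/5)
Σ b_i: 21/16·1 + (-5/16)·1 = 1 ✓
b·c: (-5/16)·(-8/5) = 1/2 ✓; 2 stages ⇒ order 2.

2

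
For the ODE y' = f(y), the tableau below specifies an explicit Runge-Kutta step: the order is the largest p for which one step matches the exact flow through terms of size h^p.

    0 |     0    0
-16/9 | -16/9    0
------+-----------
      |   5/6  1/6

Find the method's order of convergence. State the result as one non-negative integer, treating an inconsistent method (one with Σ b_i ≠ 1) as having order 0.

1

b = (5/6, 1/6)
c = (0, -16/9)
Σ b_i: 5/6·1 + 1/6·1 = 1 ✓
b·c: 1/6·(-16/9) = -8/27 ≠ 1/2 ⇒ order 1.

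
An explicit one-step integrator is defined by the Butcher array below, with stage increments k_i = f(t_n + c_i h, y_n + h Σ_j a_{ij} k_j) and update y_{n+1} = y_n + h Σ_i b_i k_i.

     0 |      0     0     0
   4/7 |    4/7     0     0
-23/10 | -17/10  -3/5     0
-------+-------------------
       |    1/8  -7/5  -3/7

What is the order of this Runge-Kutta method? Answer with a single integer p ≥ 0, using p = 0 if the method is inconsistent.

b = (1/8, -7/5, -3/7)
c = (0, 4/7, -23/10)
Ac = (0, 0, -12/35)
Σ b_i: 1/8·1 + (-7/5)·1 + (-3/7)·1 = -477/280 ≠ 1 ⇒ order 0.

0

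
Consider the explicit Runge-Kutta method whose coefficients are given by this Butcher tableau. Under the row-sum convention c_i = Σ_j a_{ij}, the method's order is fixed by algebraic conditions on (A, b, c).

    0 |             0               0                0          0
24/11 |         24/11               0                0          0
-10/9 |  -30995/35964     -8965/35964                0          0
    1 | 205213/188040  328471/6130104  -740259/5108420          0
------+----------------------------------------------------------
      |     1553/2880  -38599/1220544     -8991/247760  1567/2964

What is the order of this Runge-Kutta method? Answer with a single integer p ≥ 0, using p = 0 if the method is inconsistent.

4

b = (1553/2880, -38599/1220544, -8991/247760, 1567/2964)
c = (0, 24/11, -10/9, 1)
Ac = (0, 0, -1630/2997, 871/3134)
Σ b_i: 1553/2880·1 + (-38599/1220544)·1 + (-8991/247760)·1 + 1567/2964·1 = 1 ✓
b·c: (-38599/1220544)·24/11 + (-8991/247760)·(-10/9) + 1567/2964·1 = 1/2 ✓
b·c²: (-38599/1220544)·576/121 + (-8991/247760)·100/81 + 1567/2964·1 = 1/3 ✓
b·Ac: (-8991/247760)·(-1630/2997) + 1567/2964·871/3134 = 1/6 ✓
b·c³: (-38599/1220544)·13824/1331 + (-8991/247760)·(-1000/729) + 1567/2964·1 = 1/4 ✓
b·(c∘Ac): (-8991/247760)·16300/26973 + 1567/2964·871/3134 = 1/8 ✓
b·Ac²: (-8991/247760)·(-13040/10989) + 1567/2964·1313/17237 = 1/12 ✓
b·A²c: 1567/2964·247/3134 = 1/24 ✓; 4 stages ⇒ order 4.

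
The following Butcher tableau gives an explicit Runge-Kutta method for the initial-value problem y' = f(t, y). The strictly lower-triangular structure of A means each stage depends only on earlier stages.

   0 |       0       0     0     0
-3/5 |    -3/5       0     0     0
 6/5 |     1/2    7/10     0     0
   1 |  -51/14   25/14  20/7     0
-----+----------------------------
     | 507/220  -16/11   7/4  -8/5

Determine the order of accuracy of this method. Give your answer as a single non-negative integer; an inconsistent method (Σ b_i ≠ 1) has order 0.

1

b = (507/220, -16/11, 7/4, -8/5)
c = (0, -3/5, 6/5, 1)
Ac = (0, 0, -21/50, 33/14)
Σ b_i: 507/220·1 + (-16/11)·1 + 7/4·1 + (-8/5)·1 = 1 ✓
b·c: (-16/11)·(-3/5) + 7/4·6/5 + (-8/5)·1 = 151/110 ≠ 1/2 ⇒ order 1.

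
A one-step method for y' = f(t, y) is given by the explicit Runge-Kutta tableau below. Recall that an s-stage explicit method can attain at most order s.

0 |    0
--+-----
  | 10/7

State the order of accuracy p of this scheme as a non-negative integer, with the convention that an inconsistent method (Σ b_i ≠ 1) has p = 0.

0

b = (10/7)
c = (0)
Σ b_i: 10/7·1 = 10/7 ≠ 1 ⇒ order 0.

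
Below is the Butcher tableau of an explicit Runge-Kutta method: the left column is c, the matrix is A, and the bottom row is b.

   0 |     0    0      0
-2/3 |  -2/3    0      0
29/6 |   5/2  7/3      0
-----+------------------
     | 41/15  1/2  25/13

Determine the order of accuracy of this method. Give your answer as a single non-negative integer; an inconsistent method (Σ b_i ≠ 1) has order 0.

b = (41/15, 1/2, 25/13)
c = (0, -2/3, 29/6)
Ac = (0, 0, -14/9)
Σ b_i: 41/15·1 + 1/2·1 + 25/13·1 = 2011/390 ≠ 1 ⇒ order 0.

0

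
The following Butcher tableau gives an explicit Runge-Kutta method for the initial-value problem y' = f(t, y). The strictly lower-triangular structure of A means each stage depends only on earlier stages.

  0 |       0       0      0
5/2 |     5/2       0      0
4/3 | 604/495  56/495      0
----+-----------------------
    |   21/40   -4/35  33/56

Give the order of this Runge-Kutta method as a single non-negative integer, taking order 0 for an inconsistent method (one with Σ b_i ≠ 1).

3

b = (21/40, -4/35, 33/56)
c = (0, 5/2, 4/3)
Ac = (0, 0, 28/99)
Σ b_i: 21/40·1 + (-4/35)·1 + 33/56·1 = 1 ✓
b·c: (-4/35)·5/2 + 33/56·4/3 = 1/2 ✓
b·c²: (-4/35)·25/4 + 33/56·16/9 = 1/3 ✓
b·Ac: 33/56·28/99 = 1/6 ✓; 3 stages ⇒ order 3.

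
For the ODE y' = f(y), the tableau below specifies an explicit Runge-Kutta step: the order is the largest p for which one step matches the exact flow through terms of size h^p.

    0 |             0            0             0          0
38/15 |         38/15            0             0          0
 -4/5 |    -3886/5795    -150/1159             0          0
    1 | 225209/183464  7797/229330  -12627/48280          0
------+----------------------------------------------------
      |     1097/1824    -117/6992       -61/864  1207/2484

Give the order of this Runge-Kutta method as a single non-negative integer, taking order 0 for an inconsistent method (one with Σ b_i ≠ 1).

b = (1097/1824, -117/6992, -61/864, 1207/2484)
c = (0, 38/15, -4/5, 1)
Ac = (0, 0, -20/61, 713/2414)
Σ b_i: 1097/1824·1 + (-117/6992)·1 + (-61/864)·1 + 1207/2484·1 = 1 ✓
b·c: (-117/6992)·38/15 + (-61/864)·(-4/5) + 1207/2484·1 = 1/2 ✓
b·c²: (-117/6992)·1444/225 + (-61/864)·16/25 + 1207/2484·1 = 1/3 ✓
b·Ac: (-61/864)·(-20/61) + 1207/2484·713/2414 = 1/6 ✓
b·c³: (-117/6992)·54872/3375 + (-61/864)·(-64/125) + 1207/2484·1 = 1/4 ✓
b·(c∘Ac): (-61/864)·16/61 + 1207/2484·713/2414 = 1/8 ✓
b·Ac²: (-61/864)·(-152/183) + 1207/2484·184/3621 = 1/12 ✓
b·A²c: 1207/2484·207/2414 = 1/24 ✓; 4 stages ⇒ order 4.

4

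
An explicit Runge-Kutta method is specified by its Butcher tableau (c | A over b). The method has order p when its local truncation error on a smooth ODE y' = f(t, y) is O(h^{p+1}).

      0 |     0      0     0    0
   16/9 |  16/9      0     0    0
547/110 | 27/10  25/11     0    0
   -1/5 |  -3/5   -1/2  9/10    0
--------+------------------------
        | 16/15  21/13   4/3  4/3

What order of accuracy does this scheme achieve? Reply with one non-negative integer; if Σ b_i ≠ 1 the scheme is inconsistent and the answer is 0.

b = (16/15, 21/13, 4/3, 4/3)
c = (0, 16/9, 547/110, -1/5)
Ac = (0, 0, 400/99, 35507/9900)
Σ b_i: 16/15·1 + 21/13·1 + 4/3·1 + 4/3·1 = 1043/195 ≠ 1 ⇒ order 0.

0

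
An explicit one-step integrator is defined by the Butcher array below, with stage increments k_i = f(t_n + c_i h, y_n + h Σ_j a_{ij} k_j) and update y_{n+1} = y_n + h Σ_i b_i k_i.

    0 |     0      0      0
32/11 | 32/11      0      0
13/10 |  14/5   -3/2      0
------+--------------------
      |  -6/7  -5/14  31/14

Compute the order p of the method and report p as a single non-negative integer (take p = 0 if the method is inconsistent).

b = (-6/7, -5/14, 31/14)
c = (0, 32/11, 13/10)
Ac = (0, 0, -48/11)
Σ b_i: (-6/7)·1 + (-5/14)·1 + 31/14·1 = 1 ✓
b·c: (-5/14)·32/11 + 31/14·13/10 = 2833/1540 ≠ 1/2 ⇒ order 1.

1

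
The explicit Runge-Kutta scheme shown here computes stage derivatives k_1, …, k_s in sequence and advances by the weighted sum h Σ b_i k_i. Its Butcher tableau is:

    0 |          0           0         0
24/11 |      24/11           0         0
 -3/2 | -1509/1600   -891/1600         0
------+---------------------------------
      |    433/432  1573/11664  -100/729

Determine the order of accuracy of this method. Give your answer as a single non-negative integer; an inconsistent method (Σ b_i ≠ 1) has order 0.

b = (433/432, 1573/11664, -100/729)
c = (0, 24/11, -3/2)
Ac = (0, 0, -243/200)
Σ b_i: 433/432·1 + 1573/11664·1 + (-100/729)·1 = 1 ✓
b·c: 1573/11664·24/11 + (-100/729)·(-3/2) = 1/2 ✓
b·c²: 1573/11664·576/121 + (-100/729)·9/4 = 1/3 ✓
b·Ac: (-100/729)·(-243/200) = 1/6 ✓; 3 stages ⇒ order 3.

3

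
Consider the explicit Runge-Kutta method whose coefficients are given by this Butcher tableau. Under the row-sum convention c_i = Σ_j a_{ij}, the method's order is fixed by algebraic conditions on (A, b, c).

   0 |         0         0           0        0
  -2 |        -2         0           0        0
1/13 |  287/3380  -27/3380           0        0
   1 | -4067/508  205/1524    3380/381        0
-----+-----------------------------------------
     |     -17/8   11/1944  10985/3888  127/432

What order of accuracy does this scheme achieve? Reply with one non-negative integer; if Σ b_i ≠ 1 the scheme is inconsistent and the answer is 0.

b = (-17/8, 11/1944, 10985/3888, 127/432)
c = (0, -2, 1/13, 1)
Ac = (0, 0, 27/1690, 105/254)
Σ b_i: (-17/8)·1 + 11/1944·1 + 10985/3888·1 + 127/432·1 = 1 ✓
b·c: 11/1944·(-2) + 10985/3888·1/13 + 127/432·1 = 1/2 ✓
b·c²: 11/1944·4 + 10985/3888·1/169 + 127/432·1 = 1/3 ✓
b·Ac: 10985/3888·27/1690 + 127/432·105/254 = 1/6 ✓
b·c³: 11/1944·(-8) + 10985/3888·1/2197 + 127/432·1 = 1/4 ✓
b·(c∘Ac): 10985/3888·27/21970 + 127/432·105/254 = 1/8 ✓
b·Ac²: 10985/3888·(-27/845) + 127/432·75/127 = 1/12 ✓
b·A²c: 127/432·18/127 = 1/24 ✓; 4 stages ⇒ order 4.

4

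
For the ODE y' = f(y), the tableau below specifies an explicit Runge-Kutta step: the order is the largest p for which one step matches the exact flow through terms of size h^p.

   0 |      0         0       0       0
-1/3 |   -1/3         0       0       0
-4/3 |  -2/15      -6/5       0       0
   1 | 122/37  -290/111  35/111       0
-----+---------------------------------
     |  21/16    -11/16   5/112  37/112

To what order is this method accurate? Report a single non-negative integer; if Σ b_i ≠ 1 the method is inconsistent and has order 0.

b = (21/16, -11/16, 5/112, 37/112)
c = (0, -1/3, -4/3, 1)
Ac = (0, 0, 2/5, 50/111)
Σ b_i: 21/16·1 + (-11/16)·1 + 5/112·1 + 37/112·1 = 1 ✓
b·c: (-11/16)·(-1/3) + 5/112·(-4/3) + 37/112·1 = 1/2 ✓
b·c²: (-11/16)·1/9 + 5/112·16/9 + 37/112·1 = 1/3 ✓
b·Ac: 5/112·2/5 + 37/112·50/111 = 1/6 ✓
b·c³: (-11/16)·(-1/27) + 5/112·(-64/27) + 37/112·1 = 1/4 ✓
b·(c∘Ac): 5/112·(-8/15) + 37/112·50/111 = 1/8 ✓
b·Ac²: 5/112·(-2/15) + 37/112·10/37 = 1/12 ✓
b·A²c: 37/112·14/111 = 1/24 ✓; 4 stages ⇒ order 4.

4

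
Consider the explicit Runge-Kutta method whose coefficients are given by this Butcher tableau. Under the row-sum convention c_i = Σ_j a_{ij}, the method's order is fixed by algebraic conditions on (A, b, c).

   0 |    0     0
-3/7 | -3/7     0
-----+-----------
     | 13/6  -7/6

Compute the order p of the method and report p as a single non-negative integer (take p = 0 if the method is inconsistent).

b = (13/6, -7/6)
c = (0, -3/7)
Σ b_i: 13/6·1 + (-7/6)·1 = 1 ✓
b·c: (-7/6)·(-3/7) = 1/2 ✓; 2 stages ⇒ order 2.

2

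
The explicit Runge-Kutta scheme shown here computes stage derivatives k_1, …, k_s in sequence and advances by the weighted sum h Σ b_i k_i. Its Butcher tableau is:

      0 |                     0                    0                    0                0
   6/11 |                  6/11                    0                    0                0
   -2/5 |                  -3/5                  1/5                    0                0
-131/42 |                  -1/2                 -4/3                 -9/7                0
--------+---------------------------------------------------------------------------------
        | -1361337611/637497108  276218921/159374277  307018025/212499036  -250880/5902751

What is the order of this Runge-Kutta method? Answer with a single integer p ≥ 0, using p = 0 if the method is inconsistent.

b = (-1361337611/637497108, 276218921/159374277, 307018025/212499036, -250880/5902751)
c = (0, 6/11, -2/5, -131/42)
Ac = (0, 0, 6/55, -82/385)
Σ b_i: (-1361337611/637497108)·1 + 276218921/159374277·1 + 307018025/212499036·1 + (-250880/5902751)·1 = 1 ✓
b·c: 276218921/159374277·6/11 + 307018025/212499036·(-2/5) + (-250880/5902751)·(-131/42) = 1/2 ✓
b·c²: 276218921/159374277·36/121 + 307018025/212499036·4/25 + (-250880/5902751)·17161/1764 = 1/3 ✓
b·Ac: 307018025/212499036·6/55 + (-250880/5902751)·(-82/385) = 1/6 ✓
b·c³: 276218921/159374277·216/1331 + 307018025/212499036·(-8/125) + (-250880/5902751)·(-2248091/74088) = 90717085658/61359096645 ≠ 1/4 ⇒ order 3.
b·(c∘Ac): 307018025/212499036·(-12/275) + (-250880/5902751)·5371/8085 = -5926875/64930261 ≠ 1/8
b·Ac²: 307018025/212499036·36/605 + (-250880/5902751)·(-12756/21175) = 36223003/324651305 ≠ 1/12
b·A²c: (-250880/5902751)·(-54/385) = 387072/64930261 ≠ 1/24

3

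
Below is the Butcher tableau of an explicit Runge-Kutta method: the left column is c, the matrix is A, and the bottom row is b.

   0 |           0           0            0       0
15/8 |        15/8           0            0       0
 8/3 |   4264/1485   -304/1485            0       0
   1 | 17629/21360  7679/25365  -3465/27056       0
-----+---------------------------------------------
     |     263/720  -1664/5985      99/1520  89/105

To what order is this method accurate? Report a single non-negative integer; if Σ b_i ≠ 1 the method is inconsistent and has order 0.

b = (263/720, -1664/5985, 99/1520, 89/105)
c = (0, 15/8, 8/3, 1)
Ac = (0, 0, -38/99, 161/712)
Σ b_i: 263/720·1 + (-1664/5985)·1 + 99/1520·1 + 89/105·1 = 1 ✓
b·c: (-1664/5985)·15/8 + 99/1520·8/3 + 89/105·1 = 1/2 ✓
b·c²: (-1664/5985)·225/64 + 99/1520·64/9 + 89/105·1 = 1/3 ✓
b·Ac: 99/1520·(-38/99) + 89/105·161/712 = 1/6 ✓
b·c³: (-1664/5985)·3375/512 + 99/1520·512/27 + 89/105·1 = 1/4 ✓
b·(c∘Ac): 99/1520·(-304/297) + 89/105·161/712 = 1/8 ✓
b·Ac²: 99/1520·(-95/132) + 89/105·875/5696 = 1/12 ✓
b·A²c: 89/105·35/712 = 1/24 ✓; 4 stages ⇒ order 4.

4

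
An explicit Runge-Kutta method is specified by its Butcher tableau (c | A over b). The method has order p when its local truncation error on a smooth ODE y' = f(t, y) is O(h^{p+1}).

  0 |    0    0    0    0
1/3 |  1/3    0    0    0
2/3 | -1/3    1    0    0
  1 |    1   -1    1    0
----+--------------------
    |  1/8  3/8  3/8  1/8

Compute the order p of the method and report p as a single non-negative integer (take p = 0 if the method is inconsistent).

b = (1/8, 3/8, 3/8, 1/8)
c = (0, 1/3, 2/3, 1)
Ac = (0, 0, 1/3, 1/3)
Σ b_i: 1/8·1 + 3/8·1 + 3/8·1 + 1/8·1 = 1 ✓
b·c: 3/8·1/3 + 3/8·2/3 + 1/8·1 = 1/2 ✓
b·c²: 3/8·1/9 + 3/8·4/9 + 1/8·1 = 1/3 ✓
b·Ac: 3/8·1/3 + 1/8·1/3 = 1/6 ✓
b·c³: 3/8·1/27 + 3/8·8/27 + 1/8·1 = 1/4 ✓
b·(c∘Ac): 3/8·2/9 + 1/8·1/3 = 1/8 ✓
b·Ac²: 3/8·1/9 + 1/8·1/3 = 1/12 ✓
b·A²c: 1/8·1/3 = 1/24 ✓; 4 stages ⇒ order 4.

4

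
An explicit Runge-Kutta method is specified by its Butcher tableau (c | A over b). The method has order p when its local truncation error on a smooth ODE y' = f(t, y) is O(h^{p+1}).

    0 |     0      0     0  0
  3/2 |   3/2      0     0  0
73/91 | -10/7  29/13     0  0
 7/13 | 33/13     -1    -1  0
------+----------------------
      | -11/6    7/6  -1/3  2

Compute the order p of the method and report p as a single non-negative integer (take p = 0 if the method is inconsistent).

b = (-11/6, 7/6, -1/3, 2)
c = (0, 3/2, 73/91, 7/13)
Ac = (0, 0, 87/26, -419/182)
Σ b_i: (-11/6)·1 + 7/6·1 + (-1/3)·1 + 2·1 = 1 ✓
b·c: 7/6·3/2 + (-1/3)·73/91 + 2·7/13 = 215/84 ≠ 1/2 ⇒ order 1.

1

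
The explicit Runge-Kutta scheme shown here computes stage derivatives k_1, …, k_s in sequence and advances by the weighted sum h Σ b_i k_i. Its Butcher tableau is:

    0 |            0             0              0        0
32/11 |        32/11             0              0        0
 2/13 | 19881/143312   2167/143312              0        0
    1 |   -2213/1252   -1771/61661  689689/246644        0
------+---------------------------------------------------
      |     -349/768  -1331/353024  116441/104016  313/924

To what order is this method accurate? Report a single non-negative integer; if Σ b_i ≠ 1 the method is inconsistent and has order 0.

4

b = (-349/768, -1331/353024, 116441/104016, 313/924)
c = (0, 32/11, 2/13, 1)
Ac = (0, 0, 394/8957, 217/626)
Σ b_i: (-349/768)·1 + (-1331/353024)·1 + 116441/104016·1 + 313/924·1 = 1 ✓
b·c: (-1331/353024)·32/11 + 116441/104016·2/13 + 313/924·1 = 1/2 ✓
b·c²: (-1331/353024)·1024/121 + 116441/104016·4/169 + 313/924·1 = 1/3 ✓
b·Ac: 116441/104016·394/8957 + 313/924·217/626 = 1/6 ✓
b·c³: (-1331/353024)·32768/1331 + 116441/104016·8/2197 + 313/924·1 = 1/4 ✓
b·(c∘Ac): 116441/104016·788/116441 + 313/924·217/626 = 1/8 ✓
b·Ac²: 116441/104016·12608/98527 + 313/924·(-609/3443) = 1/12 ✓
b·A²c: 313/924·77/626 = 1/24 ✓; 4 stages ⇒ order 4.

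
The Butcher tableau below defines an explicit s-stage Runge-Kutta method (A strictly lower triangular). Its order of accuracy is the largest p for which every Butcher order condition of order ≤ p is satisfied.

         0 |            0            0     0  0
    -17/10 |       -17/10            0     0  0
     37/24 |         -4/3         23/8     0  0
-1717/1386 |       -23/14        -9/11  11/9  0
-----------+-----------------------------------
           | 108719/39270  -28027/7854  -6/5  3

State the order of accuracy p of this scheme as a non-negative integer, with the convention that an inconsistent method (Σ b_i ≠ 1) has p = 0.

2

b = (108719/39270, -28027/7854, -6/5, 3)
c = (0, -17/10, 37/24, -1717/1386)
Ac = (0, 0, -391/80, 38909/11880)
Σ b_i: 108719/39270·1 + (-28027/7854)·1 + (-6/5)·1 + 3·1 = 1 ✓
b·c: (-28027/7854)·(-17/10) + (-6/5)·37/24 + 3·(-1717/1386) = 1/2 ✓
b·c²: (-28027/7854)·289/100 + (-6/5)·1369/576 + 3·2948089/1920996 = -1096382593/128066400 ≠ 1/3 ⇒ order 2.
b·Ac: (-6/5)·(-391/80) + 3·38909/11880 = 38834/2475 ≠ 1/6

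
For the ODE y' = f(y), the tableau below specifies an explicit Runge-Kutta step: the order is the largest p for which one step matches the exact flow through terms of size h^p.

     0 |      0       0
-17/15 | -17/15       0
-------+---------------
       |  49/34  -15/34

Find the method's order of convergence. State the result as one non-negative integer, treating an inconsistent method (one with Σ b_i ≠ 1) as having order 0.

2

b = (49/34, -15/34)
c = (0, -17/15)
Σ b_i: 49/34·1 + (-15/34)·1 = 1 ✓
b·c: (-15/34)·(-17/15) = 1/2 ✓; 2 stages ⇒ order 2.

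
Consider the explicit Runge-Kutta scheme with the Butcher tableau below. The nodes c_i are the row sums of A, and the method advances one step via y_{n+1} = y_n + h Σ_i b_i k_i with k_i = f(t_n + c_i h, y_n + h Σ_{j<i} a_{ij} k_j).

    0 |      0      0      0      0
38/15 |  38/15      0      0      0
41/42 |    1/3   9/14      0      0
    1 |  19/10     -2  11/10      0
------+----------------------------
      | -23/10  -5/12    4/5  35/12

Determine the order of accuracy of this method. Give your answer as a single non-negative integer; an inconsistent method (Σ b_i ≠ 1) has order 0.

b = (-23/10, -5/12, 4/5, 35/12)
c = (0, 38/15, 41/42, 1)
Ac = (0, 0, 57/35, -559/140)
Σ b_i: (-23/10)·1 + (-5/12)·1 + 4/5·1 + 35/12·1 = 1 ✓
b·c: (-5/12)·38/15 + 4/5·41/42 + 35/12·1 = 3329/1260 ≠ 1/2 ⇒ order 1.

1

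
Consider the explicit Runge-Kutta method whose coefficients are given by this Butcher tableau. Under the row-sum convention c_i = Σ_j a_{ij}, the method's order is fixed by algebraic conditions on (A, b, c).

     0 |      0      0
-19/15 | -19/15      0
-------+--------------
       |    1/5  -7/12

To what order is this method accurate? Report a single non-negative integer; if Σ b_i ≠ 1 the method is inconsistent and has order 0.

0

b = (1/5, -7/12)
c = (0, -19/15)
Σ b_i: 1/5·1 + (-7/12)·1 = -23/60 ≠ 1 ⇒ order 0.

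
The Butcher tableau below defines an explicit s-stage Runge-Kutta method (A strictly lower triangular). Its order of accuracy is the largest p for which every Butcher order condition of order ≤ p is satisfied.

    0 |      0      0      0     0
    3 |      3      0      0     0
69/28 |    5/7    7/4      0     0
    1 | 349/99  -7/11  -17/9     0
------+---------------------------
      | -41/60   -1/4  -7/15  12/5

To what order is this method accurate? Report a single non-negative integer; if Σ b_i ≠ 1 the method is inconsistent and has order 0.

2

b = (-41/60, -1/4, -7/15, 12/5)
c = (0, 3, 69/28, 1)
Ac = (0, 0, 21/4, -6065/924)
Σ b_i: (-41/60)·1 + (-1/4)·1 + (-7/15)·1 + 12/5·1 = 1 ✓
b·c: (-1/4)·3 + (-7/15)·69/28 + 12/5·1 = 1/2 ✓
b·c²: (-1/4)·9 + (-7/15)·4761/784 + 12/5·1 = -1503/560 ≠ 1/3 ⇒ order 2.
b·Ac: (-7/15)·21/4 + 12/5·(-6065/924) = -28033/1540 ≠ 1/6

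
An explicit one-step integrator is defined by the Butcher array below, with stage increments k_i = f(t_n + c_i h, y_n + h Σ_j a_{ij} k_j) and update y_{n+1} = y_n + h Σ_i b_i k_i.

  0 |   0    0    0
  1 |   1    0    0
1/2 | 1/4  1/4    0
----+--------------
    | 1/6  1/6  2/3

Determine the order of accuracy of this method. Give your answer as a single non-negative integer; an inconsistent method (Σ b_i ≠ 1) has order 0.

b = (1/6, 1/6, 2/3)
c = (0, 1, 1/2)
Ac = (0, 0, 1/4)
Σ b_i: 1/6·1 + 1/6·1 + 2/3·1 = 1 ✓
b·c: 1/6·1 + 2/3·1/2 = 1/2 ✓
b·c²: 1/6·1 + 2/3·1/4 = 1/3 ✓
b·Ac: 2/3·1/4 = 1/6 ✓; 3 stages ⇒ order 3.

3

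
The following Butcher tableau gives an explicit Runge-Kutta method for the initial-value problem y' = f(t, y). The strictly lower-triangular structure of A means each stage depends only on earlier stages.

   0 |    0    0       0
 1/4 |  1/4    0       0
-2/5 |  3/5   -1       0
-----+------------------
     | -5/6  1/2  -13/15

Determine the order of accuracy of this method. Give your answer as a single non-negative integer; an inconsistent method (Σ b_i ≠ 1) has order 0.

b = (-5/6, 1/2, -13/15)
c = (0, 1/4, -2/5)
Ac = (0, 0, -1/4)
Σ b_i: (-5/6)·1 + 1/2·1 + (-13/15)·1 = -6/5 ≠ 1 ⇒ order 0.

0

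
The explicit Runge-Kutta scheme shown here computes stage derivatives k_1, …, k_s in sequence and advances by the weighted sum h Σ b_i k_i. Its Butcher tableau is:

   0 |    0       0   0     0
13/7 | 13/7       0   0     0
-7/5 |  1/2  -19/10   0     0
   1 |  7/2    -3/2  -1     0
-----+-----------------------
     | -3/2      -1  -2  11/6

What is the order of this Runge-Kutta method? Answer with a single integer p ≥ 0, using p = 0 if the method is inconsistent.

b = (-3/2, -1, -2, 11/6)
c = (0, 13/7, -7/5, 1)
Ac = (0, 0, -247/70, -97/70)
Σ b_i: (-3/2)·1 + (-1)·1 + (-2)·1 + 11/6·1 = -8/3 ≠ 1 ⇒ order 0.

0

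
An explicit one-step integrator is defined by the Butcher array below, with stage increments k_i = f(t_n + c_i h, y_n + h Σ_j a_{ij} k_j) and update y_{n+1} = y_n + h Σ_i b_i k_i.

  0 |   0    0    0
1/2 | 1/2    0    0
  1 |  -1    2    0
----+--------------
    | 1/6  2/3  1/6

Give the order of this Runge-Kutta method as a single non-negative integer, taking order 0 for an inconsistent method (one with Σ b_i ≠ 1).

3

b = (1/6, 2/3, 1/6)
c = (0, 1/2, 1)
Ac = (0, 0, 1)
Σ b_i: 1/6·1 + 2/3·1 + 1/6·1 = 1 ✓
b·c: 2/3·1/2 + 1/6·1 = 1/2 ✓
b·c²: 2/3·1/4 + 1/6·1 = 1/3 ✓
b·Ac: 1/6·1 = 1/6 ✓; 3 stages ⇒ order 3.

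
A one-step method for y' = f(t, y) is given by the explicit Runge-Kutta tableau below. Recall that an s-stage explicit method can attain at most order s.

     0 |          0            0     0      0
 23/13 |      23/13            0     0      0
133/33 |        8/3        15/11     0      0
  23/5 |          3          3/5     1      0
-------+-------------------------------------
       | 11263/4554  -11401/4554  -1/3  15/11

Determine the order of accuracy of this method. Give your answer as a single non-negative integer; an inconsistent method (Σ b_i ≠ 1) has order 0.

2

b = (11263/4554, -11401/4554, -1/3, 15/11)
c = (0, 23/13, 133/33, 23/5)
Ac = (0, 0, 345/143, 10922/2145)
Σ b_i: 11263/4554·1 + (-11401/4554)·1 + (-1/3)·1 + 15/11·1 = 1 ✓
b·c: (-11401/4554)·23/13 + (-1/3)·133/33 + 15/11·23/5 = 1/2 ✓
b·c²: (-11401/4554)·529/169 + (-1/3)·17689/1089 + 15/11·529/25 = 6627029/424710 ≠ 1/3 ⇒ order 2.
b·Ac: (-1/3)·345/143 + 15/11·10922/2145 = 9657/1573 ≠ 1/6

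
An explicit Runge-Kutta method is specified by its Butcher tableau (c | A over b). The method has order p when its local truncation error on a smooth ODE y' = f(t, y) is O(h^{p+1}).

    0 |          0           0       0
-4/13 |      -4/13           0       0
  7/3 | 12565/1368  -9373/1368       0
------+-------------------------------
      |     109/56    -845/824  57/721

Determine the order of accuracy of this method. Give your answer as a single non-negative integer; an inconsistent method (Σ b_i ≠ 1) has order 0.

3

b = (109/56, -845/824, 57/721)
c = (0, -4/13, 7/3)
Ac = (0, 0, 721/342)
Σ b_i: 109/56·1 + (-845/824)·1 + 57/721·1 = 1 ✓
b·c: (-845/824)·(-4/13) + 57/721·7/3 = 1/2 ✓
b·c²: (-845/824)·16/169 + 57/721·49/9 = 1/3 ✓
b·Ac: 57/721·721/342 = 1/6 ✓; 3 stages ⇒ order 3.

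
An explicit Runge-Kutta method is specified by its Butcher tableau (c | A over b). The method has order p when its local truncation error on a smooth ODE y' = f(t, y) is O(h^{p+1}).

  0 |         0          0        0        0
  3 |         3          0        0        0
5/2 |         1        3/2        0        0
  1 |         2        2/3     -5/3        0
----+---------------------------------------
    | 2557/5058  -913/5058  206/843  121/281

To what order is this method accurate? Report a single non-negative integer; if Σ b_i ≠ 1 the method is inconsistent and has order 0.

b = (2557/5058, -913/5058, 206/843, 121/281)
c = (0, 3, 5/2, 1)
Ac = (0, 0, 9/2, -13/6)
Σ b_i: 2557/5058·1 + (-913/5058)·1 + 206/843·1 + 121/281·1 = 1 ✓
b·c: (-913/5058)·3 + 206/843·5/2 + 121/281·1 = 1/2 ✓
b·c²: (-913/5058)·9 + 206/843·25/4 + 121/281·1 = 1/3 ✓
b·Ac: 206/843·9/2 + 121/281·(-13/6) = 1/6 ✓
b·c³: (-913/5058)·27 + 206/843·125/8 + 121/281·1 = -2107/3372 ≠ 1/4 ⇒ order 3.
b·(c∘Ac): 206/843·45/4 + 121/281·(-13/6) = 1531/843 ≠ 1/8
b·Ac²: 206/843·27/2 + 121/281·(-53/12) = 4711/3372 ≠ 1/12
b·A²c: 121/281·(-15/2) = -1815/562 ≠ 1/24

3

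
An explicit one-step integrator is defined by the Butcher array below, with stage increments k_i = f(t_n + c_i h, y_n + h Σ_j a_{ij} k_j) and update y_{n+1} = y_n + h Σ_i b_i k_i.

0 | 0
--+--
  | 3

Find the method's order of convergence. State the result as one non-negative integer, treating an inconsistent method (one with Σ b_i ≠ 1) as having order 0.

b = (3)
c = (0)
Σ b_i: 3·1 = 3 ≠ 1 ⇒ order 0.

0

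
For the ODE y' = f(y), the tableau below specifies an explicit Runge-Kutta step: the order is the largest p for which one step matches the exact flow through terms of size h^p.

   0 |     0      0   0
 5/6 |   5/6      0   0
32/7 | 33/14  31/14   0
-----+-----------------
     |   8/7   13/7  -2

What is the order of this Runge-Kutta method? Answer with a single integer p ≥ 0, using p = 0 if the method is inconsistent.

b = (8/7, 13/7, -2)
c = (0, 5/6, 32/7)
Ac = (0, 0, 155/84)
Σ b_i: 8/7·1 + 13/7·1 + (-2)·1 = 1 ✓
b·c: 13/7·5/6 + (-2)·32/7 = -319/42 ≠ 1/2 ⇒ order 1.

1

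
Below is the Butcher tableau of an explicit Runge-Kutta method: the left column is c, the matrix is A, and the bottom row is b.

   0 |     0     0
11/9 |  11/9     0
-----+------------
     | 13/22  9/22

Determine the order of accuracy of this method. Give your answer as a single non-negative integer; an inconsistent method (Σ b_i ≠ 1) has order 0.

2

b = (13/22, 9/22)
c = (0, 11/9)
Σ b_i: 13/22·1 + 9/22·1 = 1 ✓
b·c: 9/22·11/9 = 1/2 ✓; 2 stages ⇒ order 2.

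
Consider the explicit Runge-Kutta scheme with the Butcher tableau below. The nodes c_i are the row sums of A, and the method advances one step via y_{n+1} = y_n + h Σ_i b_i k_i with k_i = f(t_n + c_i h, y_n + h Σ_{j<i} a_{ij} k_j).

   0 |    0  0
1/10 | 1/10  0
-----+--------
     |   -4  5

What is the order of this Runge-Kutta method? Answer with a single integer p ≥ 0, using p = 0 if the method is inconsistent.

b = (-4, 5)
c = (0, 1/10)
Σ b_i: (-4)·1 + 5·1 = 1 ✓
b·c: 5·1/10 = 1/2 ✓; 2 stages ⇒ order 2.

2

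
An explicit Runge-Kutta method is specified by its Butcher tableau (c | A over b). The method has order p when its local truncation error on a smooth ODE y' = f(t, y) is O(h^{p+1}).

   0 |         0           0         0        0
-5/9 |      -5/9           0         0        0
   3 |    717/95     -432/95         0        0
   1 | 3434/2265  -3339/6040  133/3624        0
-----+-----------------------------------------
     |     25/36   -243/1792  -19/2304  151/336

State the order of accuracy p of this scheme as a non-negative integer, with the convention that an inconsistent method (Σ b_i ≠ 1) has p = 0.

b = (25/36, -243/1792, -19/2304, 151/336)
c = (0, -5/9, 3, 1)
Ac = (0, 0, 48/19, 63/151)
Σ b_i: 25/36·1 + (-243/1792)·1 + (-19/2304)·1 + 151/336·1 = 1 ✓
b·c: (-243/1792)·(-5/9) + (-19/2304)·3 + 151/336·1 = 1/2 ✓
b·c²: (-243/1792)·25/81 + (-19/2304)·9 + 151/336·1 = 1/3 ✓
b·Ac: (-19/2304)·48/19 + 151/336·63/151 = 1/6 ✓
b·c³: (-243/1792)·(-125/729) + (-19/2304)·27 + 151/336·1 = 1/4 ✓
b·(c∘Ac): (-19/2304)·144/19 + 151/336·63/151 = 1/8 ✓
b·Ac²: (-19/2304)·(-80/57) + 151/336·217/1359 = 1/12 ✓
b·A²c: 151/336·14/151 = 1/24 ✓; 4 stages ⇒ order 4.

4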